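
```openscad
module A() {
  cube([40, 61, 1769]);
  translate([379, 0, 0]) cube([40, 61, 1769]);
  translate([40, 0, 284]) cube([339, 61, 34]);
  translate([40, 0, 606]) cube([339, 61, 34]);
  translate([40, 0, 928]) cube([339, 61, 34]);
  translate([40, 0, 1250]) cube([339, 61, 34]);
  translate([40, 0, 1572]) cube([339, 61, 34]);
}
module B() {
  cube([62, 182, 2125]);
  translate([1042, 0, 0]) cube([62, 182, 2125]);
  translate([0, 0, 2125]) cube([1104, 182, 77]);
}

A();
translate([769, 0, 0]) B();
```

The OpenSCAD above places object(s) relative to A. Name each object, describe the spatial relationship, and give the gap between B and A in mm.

A is a ladder. B is a door frame. The door frame is on the floor beside the ladder on its +x side. The gap between the door frame and the ladder is 350 mm.

The door frame's nearest face is 350 mm from the ladder's +x face.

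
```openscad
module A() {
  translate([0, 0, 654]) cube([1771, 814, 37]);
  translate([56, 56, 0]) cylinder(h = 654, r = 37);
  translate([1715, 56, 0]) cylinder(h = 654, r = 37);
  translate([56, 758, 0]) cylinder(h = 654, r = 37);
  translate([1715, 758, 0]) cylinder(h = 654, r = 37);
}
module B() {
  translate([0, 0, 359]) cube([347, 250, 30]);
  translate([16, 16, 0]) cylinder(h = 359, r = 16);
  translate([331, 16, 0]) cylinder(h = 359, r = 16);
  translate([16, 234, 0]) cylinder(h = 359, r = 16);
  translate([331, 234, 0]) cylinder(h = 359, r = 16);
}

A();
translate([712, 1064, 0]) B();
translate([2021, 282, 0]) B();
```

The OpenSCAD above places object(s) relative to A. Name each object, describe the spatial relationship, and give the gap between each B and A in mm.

Each stool's nearest face is 250 mm from the table's bounding box.

A is a table. B is a stool. Two stools sit around the table at the +y, +x sides. The gap between each stool and the table is 250 mm.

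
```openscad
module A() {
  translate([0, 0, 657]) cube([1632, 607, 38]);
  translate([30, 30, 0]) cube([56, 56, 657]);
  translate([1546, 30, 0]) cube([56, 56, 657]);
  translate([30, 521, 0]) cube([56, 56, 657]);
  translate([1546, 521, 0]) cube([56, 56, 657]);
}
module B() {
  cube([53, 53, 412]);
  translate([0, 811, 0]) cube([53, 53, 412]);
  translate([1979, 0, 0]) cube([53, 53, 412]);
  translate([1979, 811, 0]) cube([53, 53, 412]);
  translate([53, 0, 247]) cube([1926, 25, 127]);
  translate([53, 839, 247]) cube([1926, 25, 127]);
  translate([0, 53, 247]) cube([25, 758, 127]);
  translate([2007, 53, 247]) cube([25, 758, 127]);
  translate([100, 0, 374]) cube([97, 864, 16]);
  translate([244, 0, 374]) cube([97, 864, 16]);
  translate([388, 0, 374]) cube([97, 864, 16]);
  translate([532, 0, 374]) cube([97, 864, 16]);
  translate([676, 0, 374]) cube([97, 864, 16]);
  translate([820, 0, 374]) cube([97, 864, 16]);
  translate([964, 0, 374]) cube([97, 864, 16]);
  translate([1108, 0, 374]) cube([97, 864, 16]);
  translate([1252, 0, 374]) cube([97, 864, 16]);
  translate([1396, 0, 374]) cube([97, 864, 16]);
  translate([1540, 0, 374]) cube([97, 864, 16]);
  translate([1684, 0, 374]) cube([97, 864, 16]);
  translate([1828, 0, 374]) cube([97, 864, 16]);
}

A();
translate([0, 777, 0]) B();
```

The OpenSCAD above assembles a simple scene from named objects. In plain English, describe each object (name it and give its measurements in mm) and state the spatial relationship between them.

A is a rectangular dining table. The top is 1632×607×38 mm with its upper surface at z = 695 mm. It stands on four 56×56 mm square legs, each inset 30 mm from the nearest pair of top edges, running from the floor to the underside of the top.

B is a bed frame 2032 mm long (x) by 864 mm wide (y). Four 53×53 mm corner posts, 412 mm tall, at the corners of the footprint. Four rails of 25 mm thickness and 127 mm height run between adjacent posts with their undersides at z = 247 mm, their outer faces flush with the outside of the frame (the two x-running rails run between the posts' inner faces; the two y-running rails run between the posts' inner faces). 13 slats, each 97 mm wide (x) and 16 mm thick, lie across the top of the two x-running rails, running the full 864 mm width of the frame in y; the slats are evenly spaced along x between the inner faces of the end posts with equal gaps (rounded down to the nearest mm) at the −x end and between each pair — any rounding remainder accumulates at the +x end.

The bed frame is on the floor beside the table on its +y side.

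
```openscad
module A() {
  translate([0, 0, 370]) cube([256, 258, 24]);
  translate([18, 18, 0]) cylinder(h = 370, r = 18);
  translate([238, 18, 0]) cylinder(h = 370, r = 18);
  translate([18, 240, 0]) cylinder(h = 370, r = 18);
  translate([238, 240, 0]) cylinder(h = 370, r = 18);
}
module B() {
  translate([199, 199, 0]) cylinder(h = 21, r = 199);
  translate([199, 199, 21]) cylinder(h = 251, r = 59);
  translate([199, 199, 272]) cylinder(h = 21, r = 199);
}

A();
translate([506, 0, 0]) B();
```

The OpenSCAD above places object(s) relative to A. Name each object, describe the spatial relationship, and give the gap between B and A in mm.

The spool's nearest face is 250 mm from the stool's +x face.

A is a stool. B is a spool. The spool is on the floor beside the stool on its +x side. The gap between the spool and the stool is 250 mm.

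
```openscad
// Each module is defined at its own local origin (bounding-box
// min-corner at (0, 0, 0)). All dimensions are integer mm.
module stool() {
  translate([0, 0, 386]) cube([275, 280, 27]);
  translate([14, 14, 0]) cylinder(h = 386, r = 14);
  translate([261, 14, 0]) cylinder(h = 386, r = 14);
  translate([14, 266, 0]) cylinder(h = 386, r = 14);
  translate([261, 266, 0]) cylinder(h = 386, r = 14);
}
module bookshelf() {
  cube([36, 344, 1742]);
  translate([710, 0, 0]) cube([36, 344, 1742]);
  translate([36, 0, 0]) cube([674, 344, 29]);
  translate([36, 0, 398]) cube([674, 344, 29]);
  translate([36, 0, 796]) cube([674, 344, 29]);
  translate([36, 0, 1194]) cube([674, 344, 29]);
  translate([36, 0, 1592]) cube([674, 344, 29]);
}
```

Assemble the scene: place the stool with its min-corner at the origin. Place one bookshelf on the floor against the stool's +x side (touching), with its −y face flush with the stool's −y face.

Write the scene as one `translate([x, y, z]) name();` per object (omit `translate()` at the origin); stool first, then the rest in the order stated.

stool();
translate([275, 0, 0]) bookshelf();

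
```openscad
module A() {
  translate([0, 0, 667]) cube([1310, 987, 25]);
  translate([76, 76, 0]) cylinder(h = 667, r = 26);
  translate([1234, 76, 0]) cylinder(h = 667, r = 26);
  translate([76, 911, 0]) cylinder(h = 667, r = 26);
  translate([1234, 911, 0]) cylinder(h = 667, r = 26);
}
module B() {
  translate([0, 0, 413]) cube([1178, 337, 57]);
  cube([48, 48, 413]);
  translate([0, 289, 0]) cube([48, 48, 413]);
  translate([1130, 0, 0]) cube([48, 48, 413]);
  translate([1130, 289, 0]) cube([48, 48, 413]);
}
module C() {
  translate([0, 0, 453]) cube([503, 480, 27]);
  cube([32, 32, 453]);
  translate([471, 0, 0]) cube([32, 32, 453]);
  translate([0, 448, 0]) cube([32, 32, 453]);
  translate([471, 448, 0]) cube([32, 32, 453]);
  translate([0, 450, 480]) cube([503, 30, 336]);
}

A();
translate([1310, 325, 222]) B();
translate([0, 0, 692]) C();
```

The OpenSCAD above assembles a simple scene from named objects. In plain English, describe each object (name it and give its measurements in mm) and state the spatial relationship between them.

A is a rectangular dining table. The top is 1310×987×25 mm with its upper surface at z = 692 mm. It stands on four round legs of 52 mm diameter, each leg's bounding box inset 50 mm from the nearest pair of top edges, running from the floor to the underside of the top.

B is a long wooden bench with a 1178 mm (x) × 337 mm (y) seat, 57 mm thick, its top surface 470 mm above the floor. Four 48 mm square legs at the seat corners, flush with the edges, run from z = 0 to the seat underside.

C is a chair: 503×480 mm seat, 27 mm thick, top at z = 480 mm, on four 32 mm square corner legs flush with the seat edges. A 30 mm thick backrest slab spans the full seat width, extending 336 mm above the seat top, its back face flush with the seat's +y edge.

The bench is beside the table with their tops flush at z = 692. The chair is on top of the table.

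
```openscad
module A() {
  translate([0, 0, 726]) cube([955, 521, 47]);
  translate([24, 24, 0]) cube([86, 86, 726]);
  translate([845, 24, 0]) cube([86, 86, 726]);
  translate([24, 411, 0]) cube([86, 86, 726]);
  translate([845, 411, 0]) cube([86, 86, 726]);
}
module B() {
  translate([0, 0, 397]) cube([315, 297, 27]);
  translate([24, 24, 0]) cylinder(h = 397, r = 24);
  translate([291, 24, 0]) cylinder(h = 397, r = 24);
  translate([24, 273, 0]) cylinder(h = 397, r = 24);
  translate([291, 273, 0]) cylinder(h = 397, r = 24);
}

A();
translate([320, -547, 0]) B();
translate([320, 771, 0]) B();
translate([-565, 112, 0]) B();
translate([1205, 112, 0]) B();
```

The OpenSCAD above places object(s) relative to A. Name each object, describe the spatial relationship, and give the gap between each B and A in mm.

Each stool's nearest face is 250 mm from the table's bounding box.

A is a table. B is a stool. Four stools sit around the table at the −y, +y, −x, +x sides. The gap between each stool and the table is 250 mm.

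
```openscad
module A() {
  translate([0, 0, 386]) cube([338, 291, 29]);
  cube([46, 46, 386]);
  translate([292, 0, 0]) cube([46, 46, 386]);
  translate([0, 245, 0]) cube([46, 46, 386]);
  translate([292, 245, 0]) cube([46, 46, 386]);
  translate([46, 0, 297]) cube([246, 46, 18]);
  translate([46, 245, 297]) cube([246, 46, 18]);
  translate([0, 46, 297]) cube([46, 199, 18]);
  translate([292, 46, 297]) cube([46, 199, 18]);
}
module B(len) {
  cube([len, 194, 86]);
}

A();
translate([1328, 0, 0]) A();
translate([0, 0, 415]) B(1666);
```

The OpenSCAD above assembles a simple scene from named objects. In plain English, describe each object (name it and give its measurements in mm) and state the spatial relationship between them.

A is a four-legged stool. The seat is 338×291 mm, 29 mm thick, top at z = 415 mm. It stands on four square legs, each 46×46 mm in cross-section, from z = 0 to the seat underside, each flush with a corner of the seat. Four stretchers, 46 mm wide and 18 mm tall, connect adjacent legs with their undersides at z = 297 mm, each running between the inner faces of the legs it joins and aligned with the legs' outer faces on the other axis.

B is a rectangular beam 1666 mm long (x), 194 mm deep (y), 86 mm thick (z).

The beam spans the tops of two stools placed 990 mm apart, resting at z = 415 mm.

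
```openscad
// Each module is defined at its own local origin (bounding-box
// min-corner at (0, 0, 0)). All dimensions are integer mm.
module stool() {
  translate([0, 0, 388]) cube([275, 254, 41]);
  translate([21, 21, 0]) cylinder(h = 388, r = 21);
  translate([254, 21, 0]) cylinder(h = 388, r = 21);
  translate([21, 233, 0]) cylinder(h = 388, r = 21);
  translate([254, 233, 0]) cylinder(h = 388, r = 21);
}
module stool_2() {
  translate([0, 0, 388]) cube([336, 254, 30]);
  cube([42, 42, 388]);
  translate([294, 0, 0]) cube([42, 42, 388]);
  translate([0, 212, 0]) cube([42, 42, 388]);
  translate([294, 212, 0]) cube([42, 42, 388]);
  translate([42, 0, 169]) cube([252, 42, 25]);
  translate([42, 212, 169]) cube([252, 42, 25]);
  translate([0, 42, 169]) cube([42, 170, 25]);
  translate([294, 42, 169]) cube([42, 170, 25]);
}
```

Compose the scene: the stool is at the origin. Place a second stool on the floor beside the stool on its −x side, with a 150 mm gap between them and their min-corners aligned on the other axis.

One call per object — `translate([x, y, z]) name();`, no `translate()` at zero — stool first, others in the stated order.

stool();
translate([-486, 0, 0]) stool_2();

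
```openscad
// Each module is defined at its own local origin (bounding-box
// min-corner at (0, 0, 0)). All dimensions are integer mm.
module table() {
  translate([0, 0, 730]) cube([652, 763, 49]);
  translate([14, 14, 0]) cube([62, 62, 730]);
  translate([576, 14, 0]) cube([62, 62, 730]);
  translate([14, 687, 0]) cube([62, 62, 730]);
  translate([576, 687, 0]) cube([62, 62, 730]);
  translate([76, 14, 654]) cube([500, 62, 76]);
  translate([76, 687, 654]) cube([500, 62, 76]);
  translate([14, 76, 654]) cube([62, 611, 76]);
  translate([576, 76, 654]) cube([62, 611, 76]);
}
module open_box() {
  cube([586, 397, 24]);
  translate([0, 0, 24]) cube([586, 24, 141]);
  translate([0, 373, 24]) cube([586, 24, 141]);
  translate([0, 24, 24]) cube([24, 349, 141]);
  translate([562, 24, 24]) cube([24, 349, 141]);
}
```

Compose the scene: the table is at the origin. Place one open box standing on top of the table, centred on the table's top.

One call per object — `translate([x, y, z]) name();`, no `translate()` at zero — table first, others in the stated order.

table();
translate([33, 183, 779]) open_box();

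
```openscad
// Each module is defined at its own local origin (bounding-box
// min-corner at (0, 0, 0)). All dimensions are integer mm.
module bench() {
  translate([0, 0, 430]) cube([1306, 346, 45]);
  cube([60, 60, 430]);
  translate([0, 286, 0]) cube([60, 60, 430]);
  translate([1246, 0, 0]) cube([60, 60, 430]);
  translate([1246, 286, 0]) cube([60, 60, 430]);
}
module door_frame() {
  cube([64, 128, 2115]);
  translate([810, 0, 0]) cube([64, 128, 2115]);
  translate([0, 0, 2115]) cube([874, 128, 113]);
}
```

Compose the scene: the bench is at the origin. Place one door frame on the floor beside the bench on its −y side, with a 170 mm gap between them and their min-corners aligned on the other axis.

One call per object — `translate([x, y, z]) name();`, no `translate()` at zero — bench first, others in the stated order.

bench();
translate([0, -298, 0]) door_frame();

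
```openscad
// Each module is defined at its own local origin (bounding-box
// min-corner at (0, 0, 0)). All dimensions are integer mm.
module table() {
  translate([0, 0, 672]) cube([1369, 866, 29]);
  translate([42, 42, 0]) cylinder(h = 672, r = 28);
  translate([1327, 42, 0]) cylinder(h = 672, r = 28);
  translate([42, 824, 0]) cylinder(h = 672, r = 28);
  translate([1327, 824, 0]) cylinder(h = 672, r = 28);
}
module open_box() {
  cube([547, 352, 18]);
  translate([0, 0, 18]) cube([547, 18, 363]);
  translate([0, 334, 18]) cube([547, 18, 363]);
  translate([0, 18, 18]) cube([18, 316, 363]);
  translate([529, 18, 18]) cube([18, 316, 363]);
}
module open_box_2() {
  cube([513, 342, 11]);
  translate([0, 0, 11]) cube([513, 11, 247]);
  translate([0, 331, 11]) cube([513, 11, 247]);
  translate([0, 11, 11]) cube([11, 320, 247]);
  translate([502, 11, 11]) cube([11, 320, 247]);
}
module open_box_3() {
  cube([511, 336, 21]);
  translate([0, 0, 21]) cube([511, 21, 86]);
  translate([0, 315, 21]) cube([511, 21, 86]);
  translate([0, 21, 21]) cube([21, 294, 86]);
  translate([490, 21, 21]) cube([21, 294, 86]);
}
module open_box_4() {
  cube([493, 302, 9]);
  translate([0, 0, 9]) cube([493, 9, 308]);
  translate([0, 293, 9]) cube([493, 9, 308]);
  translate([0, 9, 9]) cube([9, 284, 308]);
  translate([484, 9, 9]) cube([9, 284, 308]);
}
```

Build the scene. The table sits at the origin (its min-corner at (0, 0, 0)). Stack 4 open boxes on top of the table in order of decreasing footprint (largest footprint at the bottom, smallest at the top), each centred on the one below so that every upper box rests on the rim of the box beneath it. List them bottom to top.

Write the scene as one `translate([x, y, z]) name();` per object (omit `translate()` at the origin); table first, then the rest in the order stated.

table();
translate([411, 257, 701]) open_box();
translate([428, 262, 1082]) open_box_2();
translate([429, 265, 1340]) open_box_3();
translate([438, 282, 1447]) open_box_4();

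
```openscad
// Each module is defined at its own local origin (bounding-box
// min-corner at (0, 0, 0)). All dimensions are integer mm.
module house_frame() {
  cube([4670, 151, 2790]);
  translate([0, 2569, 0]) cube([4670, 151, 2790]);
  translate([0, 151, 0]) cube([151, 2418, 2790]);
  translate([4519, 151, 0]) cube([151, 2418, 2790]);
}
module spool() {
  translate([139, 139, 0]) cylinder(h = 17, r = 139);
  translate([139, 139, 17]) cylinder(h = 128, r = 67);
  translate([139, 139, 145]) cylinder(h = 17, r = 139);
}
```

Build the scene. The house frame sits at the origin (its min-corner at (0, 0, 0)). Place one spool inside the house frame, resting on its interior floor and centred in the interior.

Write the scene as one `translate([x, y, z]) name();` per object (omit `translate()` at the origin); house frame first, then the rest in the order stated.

house_frame();
translate([2196, 1221, 0]) spool();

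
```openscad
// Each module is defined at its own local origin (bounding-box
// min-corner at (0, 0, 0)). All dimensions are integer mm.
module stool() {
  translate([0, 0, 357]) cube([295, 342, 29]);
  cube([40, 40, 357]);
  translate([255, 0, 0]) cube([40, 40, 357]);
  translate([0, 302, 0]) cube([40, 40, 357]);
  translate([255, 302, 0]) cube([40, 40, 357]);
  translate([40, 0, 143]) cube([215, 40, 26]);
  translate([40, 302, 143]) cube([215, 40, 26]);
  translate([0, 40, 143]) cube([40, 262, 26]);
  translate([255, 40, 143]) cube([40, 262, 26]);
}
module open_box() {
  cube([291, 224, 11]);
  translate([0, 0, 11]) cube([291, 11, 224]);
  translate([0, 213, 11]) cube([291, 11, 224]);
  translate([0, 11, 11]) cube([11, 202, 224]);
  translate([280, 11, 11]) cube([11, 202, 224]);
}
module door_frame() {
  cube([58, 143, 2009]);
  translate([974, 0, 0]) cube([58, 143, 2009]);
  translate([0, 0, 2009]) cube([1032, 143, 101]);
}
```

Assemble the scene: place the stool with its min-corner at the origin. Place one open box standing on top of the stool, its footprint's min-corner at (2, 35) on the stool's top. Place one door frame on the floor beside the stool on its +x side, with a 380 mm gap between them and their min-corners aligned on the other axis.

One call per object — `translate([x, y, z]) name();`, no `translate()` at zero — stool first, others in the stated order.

stool();
translate([2, 35, 386]) open_box();
translate([675, 0, 0]) door_frame();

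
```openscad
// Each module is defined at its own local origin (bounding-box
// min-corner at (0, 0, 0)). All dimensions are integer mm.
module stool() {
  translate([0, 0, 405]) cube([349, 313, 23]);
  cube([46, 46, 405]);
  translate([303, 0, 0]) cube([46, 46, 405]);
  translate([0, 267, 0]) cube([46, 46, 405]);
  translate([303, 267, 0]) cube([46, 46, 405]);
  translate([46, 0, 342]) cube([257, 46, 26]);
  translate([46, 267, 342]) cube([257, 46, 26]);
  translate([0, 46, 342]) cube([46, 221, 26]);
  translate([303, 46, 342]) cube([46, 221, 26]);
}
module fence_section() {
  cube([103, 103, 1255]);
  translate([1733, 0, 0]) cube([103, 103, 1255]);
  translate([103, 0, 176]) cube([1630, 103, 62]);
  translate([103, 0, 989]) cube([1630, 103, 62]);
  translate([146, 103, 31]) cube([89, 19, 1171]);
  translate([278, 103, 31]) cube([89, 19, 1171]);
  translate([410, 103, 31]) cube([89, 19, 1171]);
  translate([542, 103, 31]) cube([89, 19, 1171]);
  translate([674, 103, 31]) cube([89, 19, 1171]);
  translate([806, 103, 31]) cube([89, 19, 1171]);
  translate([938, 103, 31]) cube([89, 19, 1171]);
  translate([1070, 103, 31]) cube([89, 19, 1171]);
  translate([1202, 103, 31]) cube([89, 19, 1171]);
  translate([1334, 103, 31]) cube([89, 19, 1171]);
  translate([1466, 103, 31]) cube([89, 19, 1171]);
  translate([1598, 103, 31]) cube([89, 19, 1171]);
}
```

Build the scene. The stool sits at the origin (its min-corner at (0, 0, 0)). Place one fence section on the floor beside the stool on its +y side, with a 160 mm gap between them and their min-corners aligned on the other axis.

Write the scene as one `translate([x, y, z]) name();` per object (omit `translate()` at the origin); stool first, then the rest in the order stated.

stool();
translate([0, 473, 0]) fence_section();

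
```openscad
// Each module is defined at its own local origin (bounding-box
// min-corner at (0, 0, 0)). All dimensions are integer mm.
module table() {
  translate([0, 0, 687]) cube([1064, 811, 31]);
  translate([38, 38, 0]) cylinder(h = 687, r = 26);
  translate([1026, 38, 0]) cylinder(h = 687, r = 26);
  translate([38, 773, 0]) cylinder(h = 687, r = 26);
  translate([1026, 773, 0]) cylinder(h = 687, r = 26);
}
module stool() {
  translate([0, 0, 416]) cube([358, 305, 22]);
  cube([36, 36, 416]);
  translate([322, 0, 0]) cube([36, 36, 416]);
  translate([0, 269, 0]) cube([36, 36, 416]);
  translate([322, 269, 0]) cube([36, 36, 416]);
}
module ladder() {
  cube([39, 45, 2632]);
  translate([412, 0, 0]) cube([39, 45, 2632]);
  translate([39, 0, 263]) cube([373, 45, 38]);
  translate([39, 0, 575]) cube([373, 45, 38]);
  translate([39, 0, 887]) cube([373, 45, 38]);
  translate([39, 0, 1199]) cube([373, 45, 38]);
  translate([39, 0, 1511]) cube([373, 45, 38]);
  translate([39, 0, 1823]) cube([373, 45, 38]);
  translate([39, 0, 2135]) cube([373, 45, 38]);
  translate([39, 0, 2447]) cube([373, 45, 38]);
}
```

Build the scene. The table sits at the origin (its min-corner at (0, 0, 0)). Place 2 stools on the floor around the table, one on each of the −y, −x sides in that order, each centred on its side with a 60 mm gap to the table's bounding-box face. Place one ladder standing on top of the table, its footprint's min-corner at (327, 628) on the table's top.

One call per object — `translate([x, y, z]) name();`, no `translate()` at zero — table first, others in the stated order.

table();
translate([353, -365, 0]) stool();
translate([-418, 253, 0]) stool();
translate([327, 628, 718]) ladder();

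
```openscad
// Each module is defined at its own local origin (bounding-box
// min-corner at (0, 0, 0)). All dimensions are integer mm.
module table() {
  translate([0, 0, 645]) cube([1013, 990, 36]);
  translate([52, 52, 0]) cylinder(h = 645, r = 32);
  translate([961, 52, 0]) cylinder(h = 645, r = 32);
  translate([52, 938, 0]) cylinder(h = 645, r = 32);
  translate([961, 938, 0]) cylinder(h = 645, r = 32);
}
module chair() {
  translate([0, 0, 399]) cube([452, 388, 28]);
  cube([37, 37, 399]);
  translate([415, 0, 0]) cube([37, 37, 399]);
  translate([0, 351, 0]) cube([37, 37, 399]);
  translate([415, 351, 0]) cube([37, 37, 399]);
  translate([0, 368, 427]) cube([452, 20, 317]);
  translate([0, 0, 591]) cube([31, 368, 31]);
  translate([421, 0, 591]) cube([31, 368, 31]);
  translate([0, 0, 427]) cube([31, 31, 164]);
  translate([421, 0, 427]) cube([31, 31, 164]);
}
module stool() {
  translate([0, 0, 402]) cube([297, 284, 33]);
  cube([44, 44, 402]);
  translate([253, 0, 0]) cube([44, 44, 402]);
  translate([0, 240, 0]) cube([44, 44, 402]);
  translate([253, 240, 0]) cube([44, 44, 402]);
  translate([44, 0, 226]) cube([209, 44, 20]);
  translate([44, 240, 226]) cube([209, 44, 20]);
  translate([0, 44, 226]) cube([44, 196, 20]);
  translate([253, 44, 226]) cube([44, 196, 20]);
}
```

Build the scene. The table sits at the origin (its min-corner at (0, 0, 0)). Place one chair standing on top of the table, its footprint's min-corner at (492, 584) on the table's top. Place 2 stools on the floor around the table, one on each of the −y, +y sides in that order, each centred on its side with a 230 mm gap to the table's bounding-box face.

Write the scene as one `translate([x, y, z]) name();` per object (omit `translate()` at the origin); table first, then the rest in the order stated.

table();
translate([492, 584, 681]) chair();
translate([358, -514, 0]) stool();
translate([358, 1220, 0]) stool();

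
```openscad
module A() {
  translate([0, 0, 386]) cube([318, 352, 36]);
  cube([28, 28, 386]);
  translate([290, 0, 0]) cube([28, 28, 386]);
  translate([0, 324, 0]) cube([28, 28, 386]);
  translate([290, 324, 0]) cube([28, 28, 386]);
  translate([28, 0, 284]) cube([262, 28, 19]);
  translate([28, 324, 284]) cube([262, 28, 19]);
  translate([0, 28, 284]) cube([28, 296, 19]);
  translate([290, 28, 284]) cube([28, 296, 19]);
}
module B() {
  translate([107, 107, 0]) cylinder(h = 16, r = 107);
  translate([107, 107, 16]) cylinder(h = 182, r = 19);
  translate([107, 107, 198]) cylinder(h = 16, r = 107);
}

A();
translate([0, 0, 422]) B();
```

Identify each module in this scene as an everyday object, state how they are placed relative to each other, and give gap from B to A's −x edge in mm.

A is a stool. B is a spool. The spool is on top of the stool. The gap from the spool to the stool's −x edge is 0 mm.

The spool's min-x is at 0; the stool's min-x is 0; gap = 0 mm.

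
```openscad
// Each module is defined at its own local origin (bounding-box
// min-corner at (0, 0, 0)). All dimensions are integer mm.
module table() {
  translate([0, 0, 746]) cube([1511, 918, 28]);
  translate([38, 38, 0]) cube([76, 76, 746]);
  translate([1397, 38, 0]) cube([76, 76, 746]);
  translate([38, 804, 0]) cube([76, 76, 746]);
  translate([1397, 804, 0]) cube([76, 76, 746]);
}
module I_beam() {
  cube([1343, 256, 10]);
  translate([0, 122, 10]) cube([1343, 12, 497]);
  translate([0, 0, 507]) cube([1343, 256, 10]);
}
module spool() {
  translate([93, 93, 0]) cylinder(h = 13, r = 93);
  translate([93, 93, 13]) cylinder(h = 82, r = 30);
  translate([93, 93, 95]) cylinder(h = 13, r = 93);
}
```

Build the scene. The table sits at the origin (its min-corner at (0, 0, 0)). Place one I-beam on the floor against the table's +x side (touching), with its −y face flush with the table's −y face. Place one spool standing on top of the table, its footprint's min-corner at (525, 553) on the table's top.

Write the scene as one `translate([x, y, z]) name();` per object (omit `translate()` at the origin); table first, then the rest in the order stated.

table();
translate([1511, 0, 0]) I_beam();
translate([525, 553, 774]) spool();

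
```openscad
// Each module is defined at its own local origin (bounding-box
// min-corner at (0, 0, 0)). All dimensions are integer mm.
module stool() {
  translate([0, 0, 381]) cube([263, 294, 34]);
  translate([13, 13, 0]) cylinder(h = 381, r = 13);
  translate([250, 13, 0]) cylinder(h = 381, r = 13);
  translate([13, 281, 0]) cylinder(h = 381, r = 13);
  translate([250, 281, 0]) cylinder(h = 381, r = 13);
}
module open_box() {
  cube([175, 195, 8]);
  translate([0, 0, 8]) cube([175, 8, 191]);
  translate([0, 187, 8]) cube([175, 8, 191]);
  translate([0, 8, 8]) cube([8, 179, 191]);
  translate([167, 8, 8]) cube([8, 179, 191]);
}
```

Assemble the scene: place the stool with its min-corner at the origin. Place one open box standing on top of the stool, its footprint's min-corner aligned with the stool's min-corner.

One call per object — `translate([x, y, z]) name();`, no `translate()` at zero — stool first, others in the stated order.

stool();
translate([0, 0, 415]) open_box();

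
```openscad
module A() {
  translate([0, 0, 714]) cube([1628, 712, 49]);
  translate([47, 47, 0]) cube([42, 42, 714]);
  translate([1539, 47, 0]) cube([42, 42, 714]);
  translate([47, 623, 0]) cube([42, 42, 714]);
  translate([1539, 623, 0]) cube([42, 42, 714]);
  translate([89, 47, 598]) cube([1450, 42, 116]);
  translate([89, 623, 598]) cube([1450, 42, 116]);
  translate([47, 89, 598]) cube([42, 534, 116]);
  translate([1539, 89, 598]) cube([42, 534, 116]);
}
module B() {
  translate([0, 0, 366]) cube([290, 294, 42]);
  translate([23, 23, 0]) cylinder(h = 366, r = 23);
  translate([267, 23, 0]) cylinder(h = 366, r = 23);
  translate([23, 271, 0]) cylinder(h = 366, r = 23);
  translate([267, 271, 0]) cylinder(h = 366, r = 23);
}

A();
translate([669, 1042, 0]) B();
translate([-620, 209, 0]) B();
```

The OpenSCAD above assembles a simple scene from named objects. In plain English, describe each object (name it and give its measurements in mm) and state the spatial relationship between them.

A is a table with a 1628×712 mm rectangular top, 49 mm thick, top surface at z = 763 mm, supported by four 42×42 mm square legs, each inset 47 mm from the nearest pair of top edges, running from the floor. Four apron rails, 42 mm thick and 116 mm tall, run between adjacent legs with their top edges flush with the underside of the top and their outer faces flush with the legs' outer faces.

B is a four-legged stool. The seat is a 290×294×42 mm slab whose top surface is at z = 408 mm; four round legs, each 46 mm in diameter, run from the floor (z = 0) to the underside of the seat, each leg's axis is inset half a diameter from the nearest pair of seat edges (so the leg's bounding box is flush with the corner).

Two stools sit around the table at the +y, −x sides.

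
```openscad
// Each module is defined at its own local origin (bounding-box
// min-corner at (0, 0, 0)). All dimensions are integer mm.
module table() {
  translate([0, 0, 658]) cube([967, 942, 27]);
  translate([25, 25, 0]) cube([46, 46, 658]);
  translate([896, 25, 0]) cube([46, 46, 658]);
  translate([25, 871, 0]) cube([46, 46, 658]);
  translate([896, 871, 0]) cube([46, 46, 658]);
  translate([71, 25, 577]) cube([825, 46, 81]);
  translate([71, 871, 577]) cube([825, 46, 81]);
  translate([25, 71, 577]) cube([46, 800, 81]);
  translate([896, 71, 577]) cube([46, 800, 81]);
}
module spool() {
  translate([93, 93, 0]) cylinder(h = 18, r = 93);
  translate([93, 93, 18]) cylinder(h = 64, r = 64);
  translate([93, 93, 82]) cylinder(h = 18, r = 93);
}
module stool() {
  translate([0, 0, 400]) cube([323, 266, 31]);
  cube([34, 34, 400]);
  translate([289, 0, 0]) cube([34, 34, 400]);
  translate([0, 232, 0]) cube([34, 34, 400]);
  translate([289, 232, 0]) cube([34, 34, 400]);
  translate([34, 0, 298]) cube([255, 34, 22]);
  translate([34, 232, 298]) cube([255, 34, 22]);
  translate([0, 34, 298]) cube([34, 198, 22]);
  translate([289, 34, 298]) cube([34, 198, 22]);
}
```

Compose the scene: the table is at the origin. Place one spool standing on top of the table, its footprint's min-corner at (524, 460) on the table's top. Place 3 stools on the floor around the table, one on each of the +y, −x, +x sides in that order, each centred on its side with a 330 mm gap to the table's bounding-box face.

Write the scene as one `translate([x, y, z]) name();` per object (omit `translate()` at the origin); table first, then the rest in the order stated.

table();
translate([524, 460, 685]) spool();
translate([322, 1272, 0]) stool();
translate([-653, 338, 0]) stool();
translate([1297, 338, 0]) stool();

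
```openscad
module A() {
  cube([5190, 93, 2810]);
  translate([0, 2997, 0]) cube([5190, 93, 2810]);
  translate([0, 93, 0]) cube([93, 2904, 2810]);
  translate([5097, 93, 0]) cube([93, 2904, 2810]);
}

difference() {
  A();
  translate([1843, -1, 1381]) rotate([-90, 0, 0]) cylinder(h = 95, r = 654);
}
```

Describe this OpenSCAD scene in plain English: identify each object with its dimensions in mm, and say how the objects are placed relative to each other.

A is the wall frame of a small rectangular building: four walls, each 2810 mm tall and 93 mm thick, enclosing a footprint 5190 mm (x) by 3090 mm (y) outside-to-outside, with no floor or roof. The front and back walls (the −y and +y sides) span the full width; the two side walls fit between them.

The house frame has a circular hole of radius 654 mm through its front wall, centred at (x = 1843, z = 1381).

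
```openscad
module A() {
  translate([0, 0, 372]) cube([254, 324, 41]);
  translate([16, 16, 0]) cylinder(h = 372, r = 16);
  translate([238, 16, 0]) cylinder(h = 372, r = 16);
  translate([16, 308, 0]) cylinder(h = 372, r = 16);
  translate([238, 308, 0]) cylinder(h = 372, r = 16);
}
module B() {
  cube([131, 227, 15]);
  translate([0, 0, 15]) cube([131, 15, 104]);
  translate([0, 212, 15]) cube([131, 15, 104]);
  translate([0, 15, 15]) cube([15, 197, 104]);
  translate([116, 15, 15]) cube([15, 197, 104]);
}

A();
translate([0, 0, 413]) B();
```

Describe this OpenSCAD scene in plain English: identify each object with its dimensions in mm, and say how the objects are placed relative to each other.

A is a four-legged stool. The seat is a 254×324×41 mm slab whose top surface is at z = 413 mm; four round legs, each 32 mm in diameter, run from the floor (z = 0) to the underside of the seat, each leg's axis is inset half a diameter from the nearest pair of seat edges (so the leg's bounding box is flush with the corner).

B is an open storage box with external size 131×227×119 mm and wall thickness 15 mm (the base is also 15 mm thick). The base covers the whole footprint; the four walls stand on the base, with the y-facing walls full-width and the x-facing walls fitting between their inner faces.

The open box is on top of the stool.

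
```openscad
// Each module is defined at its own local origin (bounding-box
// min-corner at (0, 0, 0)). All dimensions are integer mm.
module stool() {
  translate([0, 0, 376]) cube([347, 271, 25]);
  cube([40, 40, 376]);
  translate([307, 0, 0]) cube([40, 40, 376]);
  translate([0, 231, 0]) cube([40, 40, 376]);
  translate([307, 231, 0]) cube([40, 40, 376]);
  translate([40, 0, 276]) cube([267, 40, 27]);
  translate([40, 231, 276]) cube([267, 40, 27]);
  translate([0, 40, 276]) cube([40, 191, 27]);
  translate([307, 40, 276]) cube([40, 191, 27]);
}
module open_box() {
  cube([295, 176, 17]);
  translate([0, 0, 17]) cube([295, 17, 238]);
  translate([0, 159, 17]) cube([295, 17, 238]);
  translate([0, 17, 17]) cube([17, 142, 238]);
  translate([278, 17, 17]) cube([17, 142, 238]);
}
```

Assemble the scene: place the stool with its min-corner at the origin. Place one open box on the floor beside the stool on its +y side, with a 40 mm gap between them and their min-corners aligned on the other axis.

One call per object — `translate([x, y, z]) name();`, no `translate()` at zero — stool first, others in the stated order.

stool();
translate([0, 311, 0]) open_box();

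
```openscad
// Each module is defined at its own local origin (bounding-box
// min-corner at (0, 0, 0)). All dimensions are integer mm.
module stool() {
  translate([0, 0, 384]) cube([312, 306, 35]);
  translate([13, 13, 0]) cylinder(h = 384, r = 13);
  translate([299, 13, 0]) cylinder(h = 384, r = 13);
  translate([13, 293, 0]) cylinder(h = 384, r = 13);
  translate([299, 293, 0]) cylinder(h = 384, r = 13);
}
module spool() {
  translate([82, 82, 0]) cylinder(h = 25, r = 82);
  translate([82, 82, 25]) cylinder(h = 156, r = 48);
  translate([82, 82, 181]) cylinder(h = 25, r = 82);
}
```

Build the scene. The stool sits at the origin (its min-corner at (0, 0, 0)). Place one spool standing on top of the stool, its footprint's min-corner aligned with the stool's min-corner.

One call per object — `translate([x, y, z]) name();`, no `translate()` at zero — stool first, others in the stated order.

stool();
translate([0, 0, 419]) spool();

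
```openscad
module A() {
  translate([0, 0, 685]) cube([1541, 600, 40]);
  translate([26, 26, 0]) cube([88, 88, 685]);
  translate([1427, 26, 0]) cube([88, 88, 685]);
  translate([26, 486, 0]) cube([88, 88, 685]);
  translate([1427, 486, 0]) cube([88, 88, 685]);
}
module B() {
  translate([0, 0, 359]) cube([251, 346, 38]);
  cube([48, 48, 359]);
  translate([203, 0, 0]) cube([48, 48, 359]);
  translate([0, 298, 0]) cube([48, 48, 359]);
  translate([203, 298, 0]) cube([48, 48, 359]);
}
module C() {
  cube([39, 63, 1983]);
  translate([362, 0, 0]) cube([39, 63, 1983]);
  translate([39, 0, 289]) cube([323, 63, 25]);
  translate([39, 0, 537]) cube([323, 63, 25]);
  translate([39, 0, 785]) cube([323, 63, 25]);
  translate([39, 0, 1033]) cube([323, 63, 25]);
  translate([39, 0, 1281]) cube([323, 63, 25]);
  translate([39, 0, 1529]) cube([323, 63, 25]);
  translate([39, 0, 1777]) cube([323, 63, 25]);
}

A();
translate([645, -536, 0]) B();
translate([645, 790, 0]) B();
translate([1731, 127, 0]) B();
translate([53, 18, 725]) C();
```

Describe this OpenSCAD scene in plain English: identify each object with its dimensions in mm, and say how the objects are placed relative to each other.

A is a table: top 1541 mm (x) × 600 mm (y), 40 mm thick, upper face at z = 725 mm, on four 88×88 mm square legs, each inset 26 mm from the nearest pair of top edges, running from z = 0 to the bottom of the top.

B is a four-legged stool. The seat is a 251×346×38 mm slab whose top surface is at z = 397 mm; four square legs, each 48×48 mm in cross-section, run from the floor (z = 0) to the underside of the seat, each flush with a corner of the seat.

C is a straight ladder. Two 39×63 mm vertical rails, 1983 mm tall, stand 401 mm apart (outside-to-outside) with their front faces coplanar on the −y side. 7 rungs, each 63 mm deep and 25 mm tall, span between the inner faces of the rails, front faces flush with the rails. The lowest rung's underside is at z = 289 mm and rungs are spaced 248 mm apart (underside to underside).

Three stools sit around the table at the −y, +y, +x sides. The ladder is on top of the table.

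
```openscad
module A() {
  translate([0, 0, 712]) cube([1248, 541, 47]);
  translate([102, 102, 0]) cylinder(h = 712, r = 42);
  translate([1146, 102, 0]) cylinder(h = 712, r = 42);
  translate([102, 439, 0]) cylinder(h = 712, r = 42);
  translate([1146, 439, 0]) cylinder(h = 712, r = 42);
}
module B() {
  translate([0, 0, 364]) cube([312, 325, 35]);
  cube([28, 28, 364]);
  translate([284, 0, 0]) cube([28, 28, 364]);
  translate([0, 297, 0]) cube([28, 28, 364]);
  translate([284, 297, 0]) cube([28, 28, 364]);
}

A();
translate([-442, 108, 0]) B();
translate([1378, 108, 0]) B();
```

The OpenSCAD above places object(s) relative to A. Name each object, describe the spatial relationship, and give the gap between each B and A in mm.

Each stool's nearest face is 130 mm from the table's bounding box.

A is a table. B is a stool. Two stools sit around the table at the −x, +x sides. The gap between each stool and the table is 130 mm.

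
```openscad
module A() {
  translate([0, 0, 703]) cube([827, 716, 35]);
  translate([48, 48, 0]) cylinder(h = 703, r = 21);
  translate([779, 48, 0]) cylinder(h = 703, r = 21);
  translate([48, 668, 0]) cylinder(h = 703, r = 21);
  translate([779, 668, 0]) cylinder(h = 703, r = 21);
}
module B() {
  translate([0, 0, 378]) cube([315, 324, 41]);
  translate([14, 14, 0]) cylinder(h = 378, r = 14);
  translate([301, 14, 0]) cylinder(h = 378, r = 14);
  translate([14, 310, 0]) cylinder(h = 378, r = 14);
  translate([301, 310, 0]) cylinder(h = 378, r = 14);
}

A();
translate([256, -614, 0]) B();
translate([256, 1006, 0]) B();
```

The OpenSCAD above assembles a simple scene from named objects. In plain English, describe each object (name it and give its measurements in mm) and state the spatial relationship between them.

A is a rectangular dining table. The top is 827×716×35 mm with its upper surface at z = 738 mm. It stands on four round legs of 42 mm diameter, each leg's bounding box inset 27 mm from the nearest pair of top edges, running from the floor to the underside of the top.

B is a four-legged stool. The seat is 315×324 mm, 41 mm thick, top at z = 419 mm. It stands on four round legs, each 28 mm in diameter, from z = 0 to the seat underside, each leg's axis is inset half a diameter from the nearest pair of seat edges (so the leg's bounding box is flush with the corner).

Two stools sit around the table at the −y, +y sides.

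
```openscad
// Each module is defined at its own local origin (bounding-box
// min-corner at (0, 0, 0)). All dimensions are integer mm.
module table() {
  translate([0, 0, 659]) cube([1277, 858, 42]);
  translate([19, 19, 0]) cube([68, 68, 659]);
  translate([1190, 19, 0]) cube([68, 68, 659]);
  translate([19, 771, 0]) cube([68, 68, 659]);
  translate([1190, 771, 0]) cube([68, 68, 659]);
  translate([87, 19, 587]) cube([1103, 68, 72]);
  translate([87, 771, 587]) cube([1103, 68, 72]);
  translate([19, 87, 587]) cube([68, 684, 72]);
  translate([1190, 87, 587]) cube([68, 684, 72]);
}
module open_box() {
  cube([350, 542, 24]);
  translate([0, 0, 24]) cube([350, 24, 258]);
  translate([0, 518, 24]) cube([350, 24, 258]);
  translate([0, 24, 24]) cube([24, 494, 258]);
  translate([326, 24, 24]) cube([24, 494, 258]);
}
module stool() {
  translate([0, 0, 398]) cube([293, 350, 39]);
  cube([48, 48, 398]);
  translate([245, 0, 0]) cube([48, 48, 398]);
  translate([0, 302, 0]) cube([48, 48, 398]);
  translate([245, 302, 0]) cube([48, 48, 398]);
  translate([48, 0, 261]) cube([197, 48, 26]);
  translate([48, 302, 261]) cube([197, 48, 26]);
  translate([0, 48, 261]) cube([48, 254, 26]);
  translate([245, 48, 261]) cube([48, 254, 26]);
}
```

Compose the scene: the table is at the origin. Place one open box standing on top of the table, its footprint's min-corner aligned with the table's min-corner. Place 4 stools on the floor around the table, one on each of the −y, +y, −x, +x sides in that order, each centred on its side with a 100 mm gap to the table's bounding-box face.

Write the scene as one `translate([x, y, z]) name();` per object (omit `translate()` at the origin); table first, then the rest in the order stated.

table();
translate([0, 0, 701]) open_box();
translate([492, -450, 0]) stool();
translate([492, 958, 0]) stool();
translate([-393, 254, 0]) stool();
translate([1377, 254, 0]) stool();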